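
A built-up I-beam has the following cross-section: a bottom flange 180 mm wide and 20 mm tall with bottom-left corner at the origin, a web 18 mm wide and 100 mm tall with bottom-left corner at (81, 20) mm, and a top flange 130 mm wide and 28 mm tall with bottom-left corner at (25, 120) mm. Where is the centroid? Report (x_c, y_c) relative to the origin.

bottom flange: A = 180 × 20 = 3600.00, centroid at (90.00, 10.00).
web: A = 18 × 100 = 1800.00, centroid at (90.00, 70.00).
top flange: A = 130 × 28 = 3640.00, centroid at (90.00, 134.00).
ΣA = 9040.00 mm², ΣAx_c = 813600.00 mm³, ΣAy_c = 649760.00 mm³.
x_c = 813600.00/9040.00 = 90.00 mm; y_c = 649760.00/9040.00 = 71.88 mm.

x_c = 90.00 mm, y_c = 71.88 mm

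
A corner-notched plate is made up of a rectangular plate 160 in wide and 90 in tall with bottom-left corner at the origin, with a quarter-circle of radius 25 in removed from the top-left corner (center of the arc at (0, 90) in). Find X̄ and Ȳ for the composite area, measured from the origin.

X̄ = 82.45 in, Ȳ = 43.79 in

plate: A = 160 × 90 = 14400.00, centroid at (80.00, 45.00).
removed quarter-circle: A = −¼π·25² = -490.87, centroid at (10.61, 79.39).
ΣA = 13909.13 in²
ΣAX̄ = (14400.00)(80.00) + (-490.87)(10.61) = 1146791.67 in³
ΣAȲ = (14400.00)(45.00) + (-490.87)(79.39) = 609029.69 in³
X̄ = 1146791.67 / 13909.13 = 82.45 in
Ȳ = 609029.69 / 13909.13 = 43.79 in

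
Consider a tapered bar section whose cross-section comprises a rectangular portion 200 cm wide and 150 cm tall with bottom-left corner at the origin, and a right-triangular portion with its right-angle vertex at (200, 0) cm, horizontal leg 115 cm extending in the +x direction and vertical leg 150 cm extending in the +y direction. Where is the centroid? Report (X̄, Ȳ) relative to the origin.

rectangular portion: A = 200 × 150 = 30000.00, centroid at (100.00, 75.00).
triangular portion: A = ½·115·150 = 8625.00, centroid at (238.33, 50.00).
ΣA = 38625.00 cm²
ΣAX̄ = (30000.00)(100.00) + (8625.00)(238.33) = 5055625.00 cm³
ΣAȲ = (30000.00)(75.00) + (8625.00)(50.00) = 2681250.00 cm³
X̄ = 5055625.00 / 38625.00 = 130.89 cm
Ȳ = 2681250.00 / 38625.00 = 69.42 cm

X̄ = 130.89 cm, Ȳ = 69.42 cm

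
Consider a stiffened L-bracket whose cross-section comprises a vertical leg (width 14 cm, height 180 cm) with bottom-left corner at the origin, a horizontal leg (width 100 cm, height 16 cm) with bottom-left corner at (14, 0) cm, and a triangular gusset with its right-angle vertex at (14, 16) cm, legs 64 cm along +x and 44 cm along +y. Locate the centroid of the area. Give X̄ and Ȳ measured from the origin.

vertical leg: A = 14 × 180 = 2520.00, centroid at (7.00, 90.00).
horizontal leg: A = 100 × 16 = 1600.00, centroid at (64.00, 8.00).
gusset: A = ½·64·44 = 1408.00, centroid at (35.33, 30.67).
ΣA = 5528.00 cm²
ΣAX̄ = (2520.00)(7.00) + (1600.00)(64.00) + (1408.00)(35.33) = 169789.33 cm³
ΣAȲ = (2520.00)(90.00) + (1600.00)(8.00) + (1408.00)(30.67) = 282778.67 cm³
X̄ = 169789.33 / 5528.00 = 30.71 cm
Ȳ = 282778.67 / 5528.00 = 51.15 cm

X̄ = 30.71 cm, Ȳ = 51.15 cm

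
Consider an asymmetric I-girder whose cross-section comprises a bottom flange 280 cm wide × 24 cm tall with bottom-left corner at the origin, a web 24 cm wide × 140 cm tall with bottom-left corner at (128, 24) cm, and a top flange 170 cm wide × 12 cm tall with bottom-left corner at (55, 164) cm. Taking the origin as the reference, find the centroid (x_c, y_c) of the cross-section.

x_c = 140.00 cm, y_c = 61.33 cm

Part | A | x̄ᵢ | ȳᵢ | A·x̄ᵢ | A·ȳᵢ
bottom flange | 6720.00 | 140.00 | 12.00 | 940800.00 | 80640.00
web | 3360.00 | 140.00 | 94.00 | 470400.00 | 315840.00
top flange | 2040.00 | 140.00 | 170.00 | 285600.00 | 346800.00
Σ | 12120.00 |  |  | 1696800.00 | 743280.00
x_c = 1696800.00 / 12120.00 = 140.00 cm
y_c = 743280.00 / 12120.00 = 61.33 cm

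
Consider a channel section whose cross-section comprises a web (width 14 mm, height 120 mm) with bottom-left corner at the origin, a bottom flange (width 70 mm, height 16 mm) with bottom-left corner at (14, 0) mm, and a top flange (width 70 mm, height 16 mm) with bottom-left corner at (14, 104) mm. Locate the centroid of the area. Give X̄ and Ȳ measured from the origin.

X̄ = 31.00 mm, Ȳ = 60.00 mm

web: A = 14 × 120 = 1680.00, centroid at (7.00, 60.00).
bottom flange: A = 70 × 16 = 1120.00, centroid at (49.00, 8.00).
top flange: A = 70 × 16 = 1120.00, centroid at (49.00, 112.00).
ΣA = 3920.00 mm²
ΣAX̄ = (1680.00)(7.00) + (1120.00)(49.00) + (1120.00)(49.00) = 121520.00 mm³
ΣAȲ = (1680.00)(60.00) + (1120.00)(8.00) + (1120.00)(112.00) = 235200.00 mm³
X̄ = 121520.00 / 3920.00 = 31.00 mm
Ȳ = 235200.00 / 3920.00 = 60.00 mm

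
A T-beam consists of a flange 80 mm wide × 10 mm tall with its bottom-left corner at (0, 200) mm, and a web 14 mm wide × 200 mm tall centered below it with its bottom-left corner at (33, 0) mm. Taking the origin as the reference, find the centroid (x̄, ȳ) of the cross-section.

x̄ = 40.00 mm, ȳ = 123.33 mm

web: A = 14 × 200 = 2800.00, centroid at (40.00, 100.00).
flange: A = 80 × 10 = 800.00, centroid at (40.00, 205.00).
ΣA = 3600.00 mm²
ΣAx̄ = (2800.00)(40.00) + (800.00)(40.00) = 144000.00 mm³
ΣAȳ = (2800.00)(100.00) + (800.00)(205.00) = 444000.00 mm³
x̄ = 144000.00 / 3600.00 = 40.00 mm
ȳ = 444000.00 / 3600.00 = 123.33 mm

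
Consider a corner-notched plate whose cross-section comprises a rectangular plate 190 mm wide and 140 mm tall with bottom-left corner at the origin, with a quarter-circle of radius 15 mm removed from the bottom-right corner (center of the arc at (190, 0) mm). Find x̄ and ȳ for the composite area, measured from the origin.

plate: A = 190 × 140 = 26600.00, centroid at (95.00, 70.00).
removed quarter-circle: A = −¼π·15² = -176.71, centroid at (183.63, 6.37).
ΣA = 26423.29 mm²
ΣAx̄ = (26600.00)(95.00) + (-176.71)(183.63) = 2494549.23 mm³
ΣAȳ = (26600.00)(70.00) + (-176.71)(6.37) = 1860875.00 mm³
x̄ = 2494549.23 / 26423.29 = 94.41 mm
ȳ = 1860875.00 / 26423.29 = 70.43 mm

x̄ = 94.41 mm, ȳ = 70.43 mm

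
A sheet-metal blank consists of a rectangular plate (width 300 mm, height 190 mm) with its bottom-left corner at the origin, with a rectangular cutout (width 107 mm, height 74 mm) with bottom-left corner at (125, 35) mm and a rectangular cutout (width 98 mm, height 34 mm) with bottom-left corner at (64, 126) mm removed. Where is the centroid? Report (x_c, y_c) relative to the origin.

x_c = 147.76 mm, y_c = 95.48 mm

plate: A = 300 × 190 = 57000.00, centroid at (150.00, 95.00).
hole 1: A = −(107 × 74) = -7918.00, centroid at (178.50, 72.00).
hole 2: A = −(98 × 34) = -3332.00, centroid at (113.00, 143.00).
ΣA = 45750.00 mm²
ΣAx_c = (57000.00)(150.00) + (-7918.00)(178.50) + (-3332.00)(113.00) = 6760121.00 mm³
ΣAy_c = (57000.00)(95.00) + (-7918.00)(72.00) + (-3332.00)(143.00) = 4368428.00 mm³
x_c = 6760121.00 / 45750.00 = 147.76 mm
y_c = 4368428.00 / 45750.00 = 95.48 mm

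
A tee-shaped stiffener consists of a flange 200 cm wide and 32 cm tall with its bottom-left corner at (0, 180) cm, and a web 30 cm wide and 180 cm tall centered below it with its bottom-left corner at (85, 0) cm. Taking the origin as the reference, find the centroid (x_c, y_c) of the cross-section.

web: A = 30 × 180 = 5400.00, centroid at (100.00, 90.00).
flange: A = 200 × 32 = 6400.00, centroid at (100.00, 196.00).
ΣA = 11800.00 cm², ΣAx_c = 1180000.00 cm³, ΣAy_c = 1740400.00 cm³.
x_c = 1180000.00/11800.00 = 100.00 cm; y_c = 1740400.00/11800.00 = 147.49 cm.

x_c = 100.00 cm, y_c = 147.49 cm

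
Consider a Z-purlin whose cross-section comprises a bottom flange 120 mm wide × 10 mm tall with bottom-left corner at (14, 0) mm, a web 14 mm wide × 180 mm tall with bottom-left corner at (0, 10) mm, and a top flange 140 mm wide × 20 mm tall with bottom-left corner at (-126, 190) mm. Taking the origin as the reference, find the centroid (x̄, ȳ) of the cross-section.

x̄ = -7.72 mm, ȳ = 125.46 mm

bottom flange: A = 120 × 10 = 1200.00, centroid at (74.00, 5.00).
web: A = 14 × 180 = 2520.00, centroid at (7.00, 100.00).
top flange: A = 140 × 20 = 2800.00, centroid at (-56.00, 200.00).
ΣA = 6520.00 mm², ΣAx̄ = -50360.00 mm³, ΣAȳ = 818000.00 mm³.
x̄ = -50360.00/6520.00 = -7.72 mm; ȳ = 818000.00/6520.00 = 125.46 mm.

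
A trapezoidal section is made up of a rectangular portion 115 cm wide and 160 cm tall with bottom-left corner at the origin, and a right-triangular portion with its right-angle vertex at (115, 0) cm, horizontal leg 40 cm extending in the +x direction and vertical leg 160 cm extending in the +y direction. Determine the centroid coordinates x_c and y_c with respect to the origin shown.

x_c = 67.99 cm, y_c = 76.05 cm

rectangular portion: A = 115 × 160 = 18400.00, centroid at (57.50, 80.00).
triangular portion: A = ½·40·160 = 3200.00, centroid at (128.33, 53.33).
ΣA = 21600.00 cm², ΣAx_c = 1468666.67 cm³, ΣAy_c = 1642666.67 cm³.
x_c = 1468666.67/21600.00 = 67.99 cm; y_c = 1642666.67/21600.00 = 76.05 cm.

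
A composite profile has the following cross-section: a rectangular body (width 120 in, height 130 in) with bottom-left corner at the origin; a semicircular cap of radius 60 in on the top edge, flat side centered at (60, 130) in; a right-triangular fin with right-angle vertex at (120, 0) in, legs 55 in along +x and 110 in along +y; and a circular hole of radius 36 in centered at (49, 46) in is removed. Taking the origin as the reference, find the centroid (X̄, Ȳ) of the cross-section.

X̄ = 73.94 in, Ȳ = 89.90 in

Part | A | x̄ᵢ | ȳᵢ | A·x̄ᵢ | A·ȳᵢ
rectangular body | 15600.00 | 60.00 | 65.00 | 936000.00 | 1014000.00
semicircular top | 5654.87 | 60.00 | 155.46 | 339292.01 | 879132.68
triangular fin | 3025.00 | 138.33 | 36.67 | 418458.33 | 110916.67
hole | -4071.50 | 49.00 | 46.00 | -199503.70 | -187289.19
Σ | 20208.36 |  |  | 1494246.64 | 1816760.16
X̄ = 1494246.64 / 20208.36 = 73.94 in
Ȳ = 1816760.16 / 20208.36 = 89.90 in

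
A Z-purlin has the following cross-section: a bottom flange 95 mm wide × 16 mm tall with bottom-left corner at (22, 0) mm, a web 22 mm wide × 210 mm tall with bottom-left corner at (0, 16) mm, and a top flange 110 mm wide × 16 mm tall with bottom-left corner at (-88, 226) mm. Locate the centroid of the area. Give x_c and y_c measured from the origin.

bottom flange: A = 95 × 16 = 1520.00, centroid at (69.50, 8.00).
web: A = 22 × 210 = 4620.00, centroid at (11.00, 121.00).
top flange: A = 110 × 16 = 1760.00, centroid at (-33.00, 234.00).
ΣA = 7900.00 mm²
ΣAx_c = (1520.00)(69.50) + (4620.00)(11.00) + (1760.00)(-33.00) = 98380.00 mm³
ΣAy_c = (1520.00)(8.00) + (4620.00)(121.00) + (1760.00)(234.00) = 983020.00 mm³
x_c = 98380.00 / 7900.00 = 12.45 mm
y_c = 983020.00 / 7900.00 = 124.43 mm

x_c = 12.45 mm, y_c = 124.43 mm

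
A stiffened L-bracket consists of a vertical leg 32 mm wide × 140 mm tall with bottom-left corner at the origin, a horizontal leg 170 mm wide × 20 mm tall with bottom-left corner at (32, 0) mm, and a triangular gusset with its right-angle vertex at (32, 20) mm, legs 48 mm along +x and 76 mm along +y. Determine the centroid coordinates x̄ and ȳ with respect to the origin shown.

x̄ = 57.40 mm, ȳ = 44.34 mm

Part | A | x̄ᵢ | ȳᵢ | A·x̄ᵢ | A·ȳᵢ
vertical leg | 4480.00 | 16.00 | 70.00 | 71680.00 | 313600.00
horizontal leg | 3400.00 | 117.00 | 10.00 | 397800.00 | 34000.00
gusset | 1824.00 | 48.00 | 45.33 | 87552.00 | 82688.00
Σ | 9704.00 |  |  | 557032.00 | 430288.00
x̄ = 557032.00 / 9704.00 = 57.40 mm
ȳ = 430288.00 / 9704.00 = 44.34 mm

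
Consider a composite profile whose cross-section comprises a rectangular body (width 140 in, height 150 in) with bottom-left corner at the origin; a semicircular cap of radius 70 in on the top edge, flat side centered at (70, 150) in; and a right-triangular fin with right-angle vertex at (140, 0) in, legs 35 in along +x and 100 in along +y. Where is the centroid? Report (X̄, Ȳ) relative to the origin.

X̄ = 74.69 in, Ȳ = 99.08 in

Part | A | x̄ᵢ | ȳᵢ | A·x̄ᵢ | A·ȳᵢ
rectangular body | 21000.00 | 70.00 | 75.00 | 1470000.00 | 1575000.00
semicircular top | 7696.90 | 70.00 | 179.71 | 538783.14 | 1383201.97
triangular fin | 1750.00 | 151.67 | 33.33 | 265416.67 | 58333.33
Σ | 30446.90 |  |  | 2274199.81 | 3016535.30
X̄ = 2274199.81 / 30446.90 = 74.69 in
Ȳ = 3016535.30 / 30446.90 = 99.08 in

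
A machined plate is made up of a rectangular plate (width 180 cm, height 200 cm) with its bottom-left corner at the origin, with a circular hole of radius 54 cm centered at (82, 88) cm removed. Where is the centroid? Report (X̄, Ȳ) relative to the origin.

Part | A | x̄ᵢ | ȳᵢ | A·x̄ᵢ | A·ȳᵢ
plate | 36000.00 | 90.00 | 100.00 | 3240000.00 | 3600000.00
hole | -9160.88 | 82.00 | 88.00 | -751192.50 | -806157.81
Σ | 26839.12 |  |  | 2488807.50 | 2793842.19
X̄ = 2488807.50 / 26839.12 = 92.73 cm
Ȳ = 2793842.19 / 26839.12 = 104.10 cm

X̄ = 92.73 cm, Ȳ = 104.10 cm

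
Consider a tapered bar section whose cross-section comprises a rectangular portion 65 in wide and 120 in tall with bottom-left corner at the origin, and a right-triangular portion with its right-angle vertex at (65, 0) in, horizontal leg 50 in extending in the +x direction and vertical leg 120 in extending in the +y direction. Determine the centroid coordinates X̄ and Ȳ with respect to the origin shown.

rectangular portion: A = 65 × 120 = 7800.00, centroid at (32.50, 60.00).
triangular portion: A = ½·50·120 = 3000.00, centroid at (81.67, 40.00).
ΣA = 10800.00 in², ΣAX̄ = 498500.00 in³, ΣAȲ = 588000.00 in³.
X̄ = 498500.00/10800.00 = 46.16 in; Ȳ = 588000.00/10800.00 = 54.44 in.

X̄ = 46.16 in, Ȳ = 54.44 in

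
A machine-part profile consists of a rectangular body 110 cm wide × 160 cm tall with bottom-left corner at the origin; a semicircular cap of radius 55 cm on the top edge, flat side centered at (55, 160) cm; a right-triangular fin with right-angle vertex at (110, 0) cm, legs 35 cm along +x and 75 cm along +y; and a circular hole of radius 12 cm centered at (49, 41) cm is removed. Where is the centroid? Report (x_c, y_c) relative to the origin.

Part | A | x̄ᵢ | ȳᵢ | A·x̄ᵢ | A·ȳᵢ
rectangular body | 17600.00 | 55.00 | 80.00 | 968000.00 | 1408000.00
semicircular top | 4751.66 | 55.00 | 183.34 | 261341.24 | 871182.09
triangular fin | 1312.50 | 121.67 | 25.00 | 159687.50 | 32812.50
hole | -452.39 | 49.00 | 41.00 | -22167.08 | -18547.96
Σ | 23211.77 |  |  | 1366861.66 | 2293446.63
x_c = 1366861.66 / 23211.77 = 58.89 cm
y_c = 2293446.63 / 23211.77 = 98.81 cm

x_c = 58.89 cm, y_c = 98.81 cm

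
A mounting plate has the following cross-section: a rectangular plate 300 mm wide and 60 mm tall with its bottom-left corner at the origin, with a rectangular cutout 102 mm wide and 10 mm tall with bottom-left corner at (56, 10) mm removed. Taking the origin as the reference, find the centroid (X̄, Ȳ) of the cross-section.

Part | A | x̄ᵢ | ȳᵢ | A·x̄ᵢ | A·ȳᵢ
plate | 18000.00 | 150.00 | 30.00 | 2700000.00 | 540000.00
hole | -1020.00 | 107.00 | 15.00 | -109140.00 | -15300.00
Σ | 16980.00 |  |  | 2590860.00 | 524700.00
X̄ = 2590860.00 / 16980.00 = 152.58 mm
Ȳ = 524700.00 / 16980.00 = 30.90 mm

X̄ = 152.58 mm, Ȳ = 30.90 mm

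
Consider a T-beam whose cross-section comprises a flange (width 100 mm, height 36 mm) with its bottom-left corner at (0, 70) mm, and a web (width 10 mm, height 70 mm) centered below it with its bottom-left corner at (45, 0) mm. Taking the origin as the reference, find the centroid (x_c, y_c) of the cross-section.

web: A = 10 × 70 = 700.00, centroid at (50.00, 35.00).
flange: A = 100 × 36 = 3600.00, centroid at (50.00, 88.00).
ΣA = 4300.00 mm², ΣAx_c = 215000.00 mm³, ΣAy_c = 341300.00 mm³.
x_c = 215000.00/4300.00 = 50.00 mm; y_c = 341300.00/4300.00 = 79.37 mm.

x_c = 50.00 mm, y_c = 79.37 mm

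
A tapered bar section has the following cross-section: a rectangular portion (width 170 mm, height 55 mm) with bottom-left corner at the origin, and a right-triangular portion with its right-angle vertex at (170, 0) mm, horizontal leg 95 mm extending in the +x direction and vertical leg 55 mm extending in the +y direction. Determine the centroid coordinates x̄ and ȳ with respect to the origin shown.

rectangular portion: A = 170 × 55 = 9350.00, centroid at (85.00, 27.50).
triangular portion: A = ½·95·55 = 2612.50, centroid at (201.67, 18.33).
ΣA = 11962.50 mm²
ΣAx̄ = (9350.00)(85.00) + (2612.50)(201.67) = 1321604.17 mm³
ΣAȳ = (9350.00)(27.50) + (2612.50)(18.33) = 305020.83 mm³
x̄ = 1321604.17 / 11962.50 = 110.48 mm
ȳ = 305020.83 / 11962.50 = 25.50 mm

x̄ = 110.48 mm, ȳ = 25.50 mm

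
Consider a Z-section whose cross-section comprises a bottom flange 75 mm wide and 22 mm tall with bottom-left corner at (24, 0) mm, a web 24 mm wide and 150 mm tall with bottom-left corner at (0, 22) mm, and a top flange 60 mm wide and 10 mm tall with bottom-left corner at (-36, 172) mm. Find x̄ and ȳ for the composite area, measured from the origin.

x̄ = 24.12 mm, ȳ = 80.95 mm

bottom flange: A = 75 × 22 = 1650.00, centroid at (61.50, 11.00).
web: A = 24 × 150 = 3600.00, centroid at (12.00, 97.00).
top flange: A = 60 × 10 = 600.00, centroid at (-6.00, 177.00).
ΣA = 5850.00 mm²
ΣAx̄ = (1650.00)(61.50) + (3600.00)(12.00) + (600.00)(-6.00) = 141075.00 mm³
ΣAȳ = (1650.00)(11.00) + (3600.00)(97.00) + (600.00)(177.00) = 473550.00 mm³
x̄ = 141075.00 / 5850.00 = 24.12 mm
ȳ = 473550.00 / 5850.00 = 80.95 mm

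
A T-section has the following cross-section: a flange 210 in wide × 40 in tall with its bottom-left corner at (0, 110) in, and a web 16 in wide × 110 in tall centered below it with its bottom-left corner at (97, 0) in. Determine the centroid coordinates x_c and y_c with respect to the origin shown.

web: A = 16 × 110 = 1760.00, centroid at (105.00, 55.00).
flange: A = 210 × 40 = 8400.00, centroid at (105.00, 130.00).
ΣA = 10160.00 in², ΣAx_c = 1066800.00 in³, ΣAy_c = 1188800.00 in³.
x_c = 1066800.00/10160.00 = 105.00 in; y_c = 1188800.00/10160.00 = 117.01 in.

x_c = 105.00 in, y_c = 117.01 in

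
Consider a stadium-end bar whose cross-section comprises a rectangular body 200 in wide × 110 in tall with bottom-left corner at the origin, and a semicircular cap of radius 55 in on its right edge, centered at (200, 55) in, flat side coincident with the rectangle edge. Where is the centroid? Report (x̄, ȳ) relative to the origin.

x̄ = 121.91 in, ȳ = 55.00 in

Part | A | x̄ᵢ | ȳᵢ | A·x̄ᵢ | A·ȳᵢ
rectangular body | 22000.00 | 100.00 | 55.00 | 2200000.00 | 1210000.00
semicircular end | 4751.66 | 223.34 | 55.00 | 1061248.44 | 261341.24
Σ | 26751.66 |  |  | 3261248.44 | 1471341.24
x̄ = 3261248.44 / 26751.66 = 121.91 in
ȳ = 1471341.24 / 26751.66 = 55.00 in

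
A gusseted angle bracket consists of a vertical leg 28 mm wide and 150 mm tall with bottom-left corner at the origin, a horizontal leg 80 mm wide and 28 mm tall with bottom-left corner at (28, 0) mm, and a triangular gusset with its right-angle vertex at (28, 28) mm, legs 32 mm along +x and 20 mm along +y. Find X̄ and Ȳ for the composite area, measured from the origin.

X̄ = 33.06 mm, Ȳ = 52.88 mm

vertical leg: A = 28 × 150 = 4200.00, centroid at (14.00, 75.00).
horizontal leg: A = 80 × 28 = 2240.00, centroid at (68.00, 14.00).
gusset: A = ½·32·20 = 320.00, centroid at (38.67, 34.67).
ΣA = 6760.00 mm²
ΣAX̄ = (4200.00)(14.00) + (2240.00)(68.00) + (320.00)(38.67) = 223493.33 mm³
ΣAȲ = (4200.00)(75.00) + (2240.00)(14.00) + (320.00)(34.67) = 357453.33 mm³
X̄ = 223493.33 / 6760.00 = 33.06 mm
Ȳ = 357453.33 / 6760.00 = 52.88 mm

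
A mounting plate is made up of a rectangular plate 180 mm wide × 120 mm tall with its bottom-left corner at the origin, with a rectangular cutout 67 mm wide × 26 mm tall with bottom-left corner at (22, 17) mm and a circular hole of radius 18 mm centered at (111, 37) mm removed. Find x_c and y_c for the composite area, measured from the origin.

plate: A = 180 × 120 = 21600.00, centroid at (90.00, 60.00).
hole 1: A = −(67 × 26) = -1742.00, centroid at (55.50, 30.00).
hole 2: A = −π·18² = -1017.88, centroid at (111.00, 37.00).
ΣA = 18840.12 mm²
ΣAx_c = (21600.00)(90.00) + (-1742.00)(55.50) + (-1017.88)(111.00) = 1734334.76 mm³
ΣAy_c = (21600.00)(60.00) + (-1742.00)(30.00) + (-1017.88)(37.00) = 1206078.59 mm³
x_c = 1734334.76 / 18840.12 = 92.06 mm
y_c = 1206078.59 / 18840.12 = 64.02 mm

x_c = 92.06 mm, y_c = 64.02 mm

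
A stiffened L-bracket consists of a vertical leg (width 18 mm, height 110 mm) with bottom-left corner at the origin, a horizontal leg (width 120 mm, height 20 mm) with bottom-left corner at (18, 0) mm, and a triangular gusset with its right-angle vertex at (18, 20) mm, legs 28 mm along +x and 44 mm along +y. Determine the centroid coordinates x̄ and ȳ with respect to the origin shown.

x̄ = 44.41 mm, ȳ = 30.88 mm

Part | A | x̄ᵢ | ȳᵢ | A·x̄ᵢ | A·ȳᵢ
vertical leg | 1980.00 | 9.00 | 55.00 | 17820.00 | 108900.00
horizontal leg | 2400.00 | 78.00 | 10.00 | 187200.00 | 24000.00
gusset | 616.00 | 27.33 | 34.67 | 16837.33 | 21354.67
Σ | 4996.00 |  |  | 221857.33 | 154254.67
x̄ = 221857.33 / 4996.00 = 44.41 mm
ȳ = 154254.67 / 4996.00 = 30.88 mm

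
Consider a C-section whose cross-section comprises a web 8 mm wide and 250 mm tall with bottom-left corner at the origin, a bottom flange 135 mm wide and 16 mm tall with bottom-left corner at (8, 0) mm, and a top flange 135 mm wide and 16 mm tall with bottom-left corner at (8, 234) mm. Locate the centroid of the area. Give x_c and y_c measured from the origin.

Part | A | x̄ᵢ | ȳᵢ | A·x̄ᵢ | A·ȳᵢ
web | 2000.00 | 4.00 | 125.00 | 8000.00 | 250000.00
bottom flange | 2160.00 | 75.50 | 8.00 | 163080.00 | 17280.00
top flange | 2160.00 | 75.50 | 242.00 | 163080.00 | 522720.00
Σ | 6320.00 |  |  | 334160.00 | 790000.00
x_c = 334160.00 / 6320.00 = 52.87 mm
y_c = 790000.00 / 6320.00 = 125.00 mm

x_c = 52.87 mm, y_c = 125.00 mm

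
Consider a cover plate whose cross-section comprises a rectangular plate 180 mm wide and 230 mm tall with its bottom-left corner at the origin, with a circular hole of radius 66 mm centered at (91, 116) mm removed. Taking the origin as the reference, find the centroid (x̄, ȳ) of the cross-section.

x̄ = 89.51 mm, ȳ = 114.51 mm

plate: A = 180 × 230 = 41400.00, centroid at (90.00, 115.00).
hole: A = −π·66² = -13684.78, centroid at (91.00, 116.00).
ΣA = 27715.22 mm²
ΣAx̄ = (41400.00)(90.00) + (-13684.78)(91.00) = 2480685.24 mm³
ΣAȳ = (41400.00)(115.00) + (-13684.78)(116.00) = 3173565.80 mm³
x̄ = 2480685.24 / 27715.22 = 89.51 mm
ȳ = 3173565.80 / 27715.22 = 114.51 mm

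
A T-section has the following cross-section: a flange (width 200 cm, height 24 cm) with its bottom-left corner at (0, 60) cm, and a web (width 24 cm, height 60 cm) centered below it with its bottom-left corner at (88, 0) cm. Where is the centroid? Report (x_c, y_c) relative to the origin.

web: A = 24 × 60 = 1440.00, centroid at (100.00, 30.00).
flange: A = 200 × 24 = 4800.00, centroid at (100.00, 72.00).
ΣA = 6240.00 cm²
ΣAx_c = (1440.00)(100.00) + (4800.00)(100.00) = 624000.00 cm³
ΣAy_c = (1440.00)(30.00) + (4800.00)(72.00) = 388800.00 cm³
x_c = 624000.00 / 6240.00 = 100.00 cm
y_c = 388800.00 / 6240.00 = 62.31 cm

x_c = 100.00 cm, y_c = 62.31 cm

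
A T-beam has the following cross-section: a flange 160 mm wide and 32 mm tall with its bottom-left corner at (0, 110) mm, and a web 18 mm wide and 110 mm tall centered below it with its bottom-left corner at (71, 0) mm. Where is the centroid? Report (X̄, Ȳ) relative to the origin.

web: A = 18 × 110 = 1980.00, centroid at (80.00, 55.00).
flange: A = 160 × 32 = 5120.00, centroid at (80.00, 126.00).
ΣA = 7100.00 mm², ΣAX̄ = 568000.00 mm³, ΣAȲ = 754020.00 mm³.
X̄ = 568000.00/7100.00 = 80.00 mm; Ȳ = 754020.00/7100.00 = 106.20 mm.

X̄ = 80.00 mm, Ȳ = 106.20 mm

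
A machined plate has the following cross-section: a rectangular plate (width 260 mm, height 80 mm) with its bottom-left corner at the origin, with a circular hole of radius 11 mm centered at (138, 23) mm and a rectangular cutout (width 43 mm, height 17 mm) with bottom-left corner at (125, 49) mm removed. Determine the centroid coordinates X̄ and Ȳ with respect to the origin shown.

X̄ = 129.23 mm, Ȳ = 39.68 mm

plate: A = 260 × 80 = 20800.00, centroid at (130.00, 40.00).
hole 1: A = −π·11² = -380.13, centroid at (138.00, 23.00).
hole 2: A = −(43 × 17) = -731.00, centroid at (146.50, 57.50).
ΣA = 19688.87 mm², ΣAX̄ = 2544450.19 mm³, ΣAȲ = 781224.45 mm³.
X̄ = 2544450.19/19688.87 = 129.23 mm; Ȳ = 781224.45/19688.87 = 39.68 mm.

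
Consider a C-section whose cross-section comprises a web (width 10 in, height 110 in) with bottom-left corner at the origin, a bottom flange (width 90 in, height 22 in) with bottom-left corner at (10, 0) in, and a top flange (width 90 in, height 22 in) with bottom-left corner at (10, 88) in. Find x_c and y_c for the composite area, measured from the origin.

web: A = 10 × 110 = 1100.00, centroid at (5.00, 55.00).
bottom flange: A = 90 × 22 = 1980.00, centroid at (55.00, 11.00).
top flange: A = 90 × 22 = 1980.00, centroid at (55.00, 99.00).
ΣA = 5060.00 in²
ΣAx_c = (1100.00)(5.00) + (1980.00)(55.00) + (1980.00)(55.00) = 223300.00 in³
ΣAy_c = (1100.00)(55.00) + (1980.00)(11.00) + (1980.00)(99.00) = 278300.00 in³
x_c = 223300.00 / 5060.00 = 44.13 in
y_c = 278300.00 / 5060.00 = 55.00 in

x_c = 44.13 in, y_c = 55.00 in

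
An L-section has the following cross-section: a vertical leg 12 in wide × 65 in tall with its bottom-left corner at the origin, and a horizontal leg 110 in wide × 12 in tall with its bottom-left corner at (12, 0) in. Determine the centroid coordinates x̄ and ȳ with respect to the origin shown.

vertical leg: A = 12 × 65 = 780.00, centroid at (6.00, 32.50).
horizontal leg: A = 110 × 12 = 1320.00, centroid at (67.00, 6.00).
ΣA = 2100.00 in²
ΣAx̄ = (780.00)(6.00) + (1320.00)(67.00) = 93120.00 in³
ΣAȳ = (780.00)(32.50) + (1320.00)(6.00) = 33270.00 in³
x̄ = 93120.00 / 2100.00 = 44.34 in
ȳ = 33270.00 / 2100.00 = 15.84 in

x̄ = 44.34 in, ȳ = 15.84 in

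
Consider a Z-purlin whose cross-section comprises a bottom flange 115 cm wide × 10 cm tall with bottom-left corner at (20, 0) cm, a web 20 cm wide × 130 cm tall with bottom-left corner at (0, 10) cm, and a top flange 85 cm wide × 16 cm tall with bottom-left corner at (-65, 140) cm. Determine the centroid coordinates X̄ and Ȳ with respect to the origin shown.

bottom flange: A = 115 × 10 = 1150.00, centroid at (77.50, 5.00).
web: A = 20 × 130 = 2600.00, centroid at (10.00, 75.00).
top flange: A = 85 × 16 = 1360.00, centroid at (-22.50, 148.00).
ΣA = 5110.00 cm², ΣAX̄ = 84525.00 cm³, ΣAȲ = 402030.00 cm³.
X̄ = 84525.00/5110.00 = 16.54 cm; Ȳ = 402030.00/5110.00 = 78.68 cm.

X̄ = 16.54 cm, Ȳ = 78.68 cm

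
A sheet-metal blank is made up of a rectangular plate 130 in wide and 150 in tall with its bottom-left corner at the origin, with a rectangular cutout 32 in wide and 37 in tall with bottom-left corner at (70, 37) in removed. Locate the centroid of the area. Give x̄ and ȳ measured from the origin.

x̄ = 63.64 in, ȳ = 76.26 in

Part | A | x̄ᵢ | ȳᵢ | A·x̄ᵢ | A·ȳᵢ
plate | 19500.00 | 65.00 | 75.00 | 1267500.00 | 1462500.00
hole | -1184.00 | 86.00 | 55.50 | -101824.00 | -65712.00
Σ | 18316.00 |  |  | 1165676.00 | 1396788.00
x̄ = 1165676.00 / 18316.00 = 63.64 in
ȳ = 1396788.00 / 18316.00 = 76.26 in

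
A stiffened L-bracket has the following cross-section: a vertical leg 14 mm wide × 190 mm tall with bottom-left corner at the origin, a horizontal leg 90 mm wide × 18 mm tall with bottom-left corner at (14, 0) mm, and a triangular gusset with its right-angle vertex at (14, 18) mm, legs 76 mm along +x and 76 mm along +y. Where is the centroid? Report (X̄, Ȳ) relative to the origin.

X̄ = 31.78 mm, Ȳ = 54.75 mm

vertical leg: A = 14 × 190 = 2660.00, centroid at (7.00, 95.00).
horizontal leg: A = 90 × 18 = 1620.00, centroid at (59.00, 9.00).
gusset: A = ½·76·76 = 2888.00, centroid at (39.33, 43.33).
ΣA = 7168.00 mm², ΣAX̄ = 227794.67 mm³, ΣAȲ = 392426.67 mm³.
X̄ = 227794.67/7168.00 = 31.78 mm; Ȳ = 392426.67/7168.00 = 54.75 mm.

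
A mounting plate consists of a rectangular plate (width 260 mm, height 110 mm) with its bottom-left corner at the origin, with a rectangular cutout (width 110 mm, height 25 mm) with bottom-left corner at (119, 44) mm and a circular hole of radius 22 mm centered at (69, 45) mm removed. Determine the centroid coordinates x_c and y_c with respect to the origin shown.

x_c = 128.84 mm, y_c = 55.46 mm

Part | A | x̄ᵢ | ȳᵢ | A·x̄ᵢ | A·ȳᵢ
plate | 28600.00 | 130.00 | 55.00 | 3718000.00 | 1573000.00
hole 1 | -2750.00 | 174.00 | 56.50 | -478500.00 | -155375.00
hole 2 | -1520.53 | 69.00 | 45.00 | -104916.63 | -68423.89
Σ | 24329.47 |  |  | 3134583.37 | 1349201.11
x_c = 3134583.37 / 24329.47 = 128.84 mm
y_c = 1349201.11 / 24329.47 = 55.46 mm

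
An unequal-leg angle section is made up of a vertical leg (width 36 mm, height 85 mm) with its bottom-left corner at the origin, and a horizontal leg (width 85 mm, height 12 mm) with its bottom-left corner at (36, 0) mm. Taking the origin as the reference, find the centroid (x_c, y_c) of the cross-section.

x_c = 33.12 mm, y_c = 33.38 mm

vertical leg: A = 36 × 85 = 3060.00, centroid at (18.00, 42.50).
horizontal leg: A = 85 × 12 = 1020.00, centroid at (78.50, 6.00).
ΣA = 4080.00 mm², ΣAx_c = 135150.00 mm³, ΣAy_c = 136170.00 mm³.
x_c = 135150.00/4080.00 = 33.12 mm; y_c = 136170.00/4080.00 = 33.38 mm.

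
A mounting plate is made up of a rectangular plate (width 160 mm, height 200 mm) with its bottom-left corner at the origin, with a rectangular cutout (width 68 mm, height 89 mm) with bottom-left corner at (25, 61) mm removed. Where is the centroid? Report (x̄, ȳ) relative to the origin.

plate: A = 160 × 200 = 32000.00, centroid at (80.00, 100.00).
hole: A = −(68 × 89) = -6052.00, centroid at (59.00, 105.50).
ΣA = 25948.00 mm²
ΣAx̄ = (32000.00)(80.00) + (-6052.00)(59.00) = 2202932.00 mm³
ΣAȳ = (32000.00)(100.00) + (-6052.00)(105.50) = 2561514.00 mm³
x̄ = 2202932.00 / 25948.00 = 84.90 mm
ȳ = 2561514.00 / 25948.00 = 98.72 mm

x̄ = 84.90 mm, ȳ = 98.72 mm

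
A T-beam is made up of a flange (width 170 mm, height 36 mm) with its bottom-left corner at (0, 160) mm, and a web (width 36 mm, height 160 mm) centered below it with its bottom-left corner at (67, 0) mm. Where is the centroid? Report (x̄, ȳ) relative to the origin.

Part | A | x̄ᵢ | ȳᵢ | A·x̄ᵢ | A·ȳᵢ
web | 5760.00 | 85.00 | 80.00 | 489600.00 | 460800.00
flange | 6120.00 | 85.00 | 178.00 | 520200.00 | 1089360.00
Σ | 11880.00 |  |  | 1009800.00 | 1550160.00
x̄ = 1009800.00 / 11880.00 = 85.00 mm
ȳ = 1550160.00 / 11880.00 = 130.48 mm

x̄ = 85.00 mm, ȳ = 130.48 mm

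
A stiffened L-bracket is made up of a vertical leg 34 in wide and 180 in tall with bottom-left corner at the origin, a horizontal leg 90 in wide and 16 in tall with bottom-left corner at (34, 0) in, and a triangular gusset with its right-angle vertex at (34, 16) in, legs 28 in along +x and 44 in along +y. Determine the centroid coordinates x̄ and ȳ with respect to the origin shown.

Part | A | x̄ᵢ | ȳᵢ | A·x̄ᵢ | A·ȳᵢ
vertical leg | 6120.00 | 17.00 | 90.00 | 104040.00 | 550800.00
horizontal leg | 1440.00 | 79.00 | 8.00 | 113760.00 | 11520.00
gusset | 616.00 | 43.33 | 30.67 | 26693.33 | 18890.67
Σ | 8176.00 |  |  | 244493.33 | 581210.67
x̄ = 244493.33 / 8176.00 = 29.90 in
ȳ = 581210.67 / 8176.00 = 71.09 in

x̄ = 29.90 in, ȳ = 71.09 in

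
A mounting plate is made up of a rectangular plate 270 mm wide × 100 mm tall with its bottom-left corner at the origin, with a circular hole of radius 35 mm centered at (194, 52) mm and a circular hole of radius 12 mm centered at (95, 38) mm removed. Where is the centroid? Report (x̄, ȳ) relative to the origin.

Part | A | x̄ᵢ | ȳᵢ | A·x̄ᵢ | A·ȳᵢ
plate | 27000.00 | 135.00 | 50.00 | 3645000.00 | 1350000.00
hole 1 | -3848.45 | 194.00 | 52.00 | -746599.49 | -200119.45
hole 2 | -452.39 | 95.00 | 38.00 | -42976.99 | -17190.80
Σ | 22699.16 |  |  | 2855423.52 | 1132689.75
x̄ = 2855423.52 / 22699.16 = 125.79 mm
ȳ = 1132689.75 / 22699.16 = 49.90 mm

x̄ = 125.79 mm, ȳ = 49.90 mm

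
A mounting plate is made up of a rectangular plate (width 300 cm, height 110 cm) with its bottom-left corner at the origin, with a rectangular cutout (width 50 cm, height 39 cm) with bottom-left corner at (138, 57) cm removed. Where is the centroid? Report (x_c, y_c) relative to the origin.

x_c = 149.18 cm, y_c = 53.65 cm

plate: A = 300 × 110 = 33000.00, centroid at (150.00, 55.00).
hole: A = −(50 × 39) = -1950.00, centroid at (163.00, 76.50).
ΣA = 31050.00 cm²
ΣAx_c = (33000.00)(150.00) + (-1950.00)(163.00) = 4632150.00 cm³
ΣAy_c = (33000.00)(55.00) + (-1950.00)(76.50) = 1665825.00 cm³
x_c = 4632150.00 / 31050.00 = 149.18 cm
y_c = 1665825.00 / 31050.00 = 53.65 cm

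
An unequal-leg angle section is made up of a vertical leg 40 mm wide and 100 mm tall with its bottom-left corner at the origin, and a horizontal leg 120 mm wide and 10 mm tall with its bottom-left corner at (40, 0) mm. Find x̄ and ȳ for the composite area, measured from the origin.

x̄ = 38.46 mm, ȳ = 39.62 mm

vertical leg: A = 40 × 100 = 4000.00, centroid at (20.00, 50.00).
horizontal leg: A = 120 × 10 = 1200.00, centroid at (100.00, 5.00).
ΣA = 5200.00 mm²
ΣAx̄ = (4000.00)(20.00) + (1200.00)(100.00) = 200000.00 mm³
ΣAȳ = (4000.00)(50.00) + (1200.00)(5.00) = 206000.00 mm³
x̄ = 200000.00 / 5200.00 = 38.46 mm
ȳ = 206000.00 / 5200.00 = 39.62 mm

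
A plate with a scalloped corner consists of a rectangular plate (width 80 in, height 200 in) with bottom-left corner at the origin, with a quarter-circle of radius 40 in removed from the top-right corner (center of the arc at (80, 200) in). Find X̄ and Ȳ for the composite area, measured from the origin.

X̄ = 38.04 in, Ȳ = 92.92 in

plate: A = 80 × 200 = 16000.00, centroid at (40.00, 100.00).
removed quarter-circle: A = −¼π·40² = -1256.64, centroid at (63.02, 183.02).
ΣA = 14743.36 in², ΣAX̄ = 560802.37 in³, ΣAȲ = 1370005.92 in³.
X̄ = 560802.37/14743.36 = 38.04 in; Ȳ = 1370005.92/14743.36 = 92.92 in.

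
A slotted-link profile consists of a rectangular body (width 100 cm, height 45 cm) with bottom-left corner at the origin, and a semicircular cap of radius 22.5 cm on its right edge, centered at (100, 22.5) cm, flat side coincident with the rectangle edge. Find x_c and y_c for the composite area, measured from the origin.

Part | A | x̄ᵢ | ȳᵢ | A·x̄ᵢ | A·ȳᵢ
rectangular body | 4500.00 | 50.00 | 22.50 | 225000.00 | 101250.00
semicircular end | 795.22 | 109.55 | 22.50 | 87115.31 | 17892.35
Σ | 5295.22 |  |  | 312115.31 | 119142.35
x_c = 312115.31 / 5295.22 = 58.94 cm
y_c = 119142.35 / 5295.22 = 22.50 cm

x_c = 58.94 cm, y_c = 22.50 cm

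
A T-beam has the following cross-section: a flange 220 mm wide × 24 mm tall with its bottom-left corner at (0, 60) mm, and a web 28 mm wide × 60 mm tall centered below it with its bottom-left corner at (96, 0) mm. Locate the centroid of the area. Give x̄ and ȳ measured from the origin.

x̄ = 110.00 mm, ȳ = 61.86 mm

web: A = 28 × 60 = 1680.00, centroid at (110.00, 30.00).
flange: A = 220 × 24 = 5280.00, centroid at (110.00, 72.00).
ΣA = 6960.00 mm², ΣAx̄ = 765600.00 mm³, ΣAȳ = 430560.00 mm³.
x̄ = 765600.00/6960.00 = 110.00 mm; ȳ = 430560.00/6960.00 = 61.86 mm.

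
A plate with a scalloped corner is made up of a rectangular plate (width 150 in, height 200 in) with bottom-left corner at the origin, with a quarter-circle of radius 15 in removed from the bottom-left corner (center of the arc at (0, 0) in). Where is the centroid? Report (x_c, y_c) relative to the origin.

x_c = 75.41 in, y_c = 100.55 in

plate: A = 150 × 200 = 30000.00, centroid at (75.00, 100.00).
removed quarter-circle: A = −¼π·15² = -176.71, centroid at (6.37, 6.37).
ΣA = 29823.29 in², ΣAx_c = 2248875.00 in³, ΣAy_c = 2998875.00 in³.
x_c = 2248875.00/29823.29 = 75.41 in; y_c = 2998875.00/29823.29 = 100.55 in.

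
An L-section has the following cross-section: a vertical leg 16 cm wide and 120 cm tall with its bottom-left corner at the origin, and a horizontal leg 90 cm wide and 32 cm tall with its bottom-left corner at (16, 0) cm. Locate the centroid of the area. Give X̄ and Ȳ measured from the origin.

Part | A | x̄ᵢ | ȳᵢ | A·x̄ᵢ | A·ȳᵢ
vertical leg | 1920.00 | 8.00 | 60.00 | 15360.00 | 115200.00
horizontal leg | 2880.00 | 61.00 | 16.00 | 175680.00 | 46080.00
Σ | 4800.00 |  |  | 191040.00 | 161280.00
X̄ = 191040.00 / 4800.00 = 39.80 cm
Ȳ = 161280.00 / 4800.00 = 33.60 cm

X̄ = 39.80 cm, Ȳ = 33.60 cm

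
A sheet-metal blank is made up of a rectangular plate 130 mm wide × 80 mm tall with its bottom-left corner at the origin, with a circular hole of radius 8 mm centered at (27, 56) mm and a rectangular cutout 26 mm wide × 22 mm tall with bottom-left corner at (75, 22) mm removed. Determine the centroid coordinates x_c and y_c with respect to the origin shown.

plate: A = 130 × 80 = 10400.00, centroid at (65.00, 40.00).
hole 1: A = −π·8² = -201.06, centroid at (27.00, 56.00).
hole 2: A = −(26 × 22) = -572.00, centroid at (88.00, 33.00).
ΣA = 9626.94 mm²
ΣAx_c = (10400.00)(65.00) + (-201.06)(27.00) + (-572.00)(88.00) = 620235.33 mm³
ΣAy_c = (10400.00)(40.00) + (-201.06)(56.00) + (-572.00)(33.00) = 385864.53 mm³
x_c = 620235.33 / 9626.94 = 64.43 mm
y_c = 385864.53 / 9626.94 = 40.08 mm

x_c = 64.43 mm, y_c = 40.08 mm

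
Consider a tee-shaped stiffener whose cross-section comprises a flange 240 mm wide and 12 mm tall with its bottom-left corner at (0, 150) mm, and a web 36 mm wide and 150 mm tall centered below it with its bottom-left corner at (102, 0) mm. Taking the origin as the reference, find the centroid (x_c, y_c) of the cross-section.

web: A = 36 × 150 = 5400.00, centroid at (120.00, 75.00).
flange: A = 240 × 12 = 2880.00, centroid at (120.00, 156.00).
ΣA = 8280.00 mm²
ΣAx_c = (5400.00)(120.00) + (2880.00)(120.00) = 993600.00 mm³
ΣAy_c = (5400.00)(75.00) + (2880.00)(156.00) = 854280.00 mm³
x_c = 993600.00 / 8280.00 = 120.00 mm
y_c = 854280.00 / 8280.00 = 103.17 mm

x_c = 120.00 mm, y_c = 103.17 mm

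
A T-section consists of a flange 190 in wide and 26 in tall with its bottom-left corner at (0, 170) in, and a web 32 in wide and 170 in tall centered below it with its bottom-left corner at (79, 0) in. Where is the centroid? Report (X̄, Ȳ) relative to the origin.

web: A = 32 × 170 = 5440.00, centroid at (95.00, 85.00).
flange: A = 190 × 26 = 4940.00, centroid at (95.00, 183.00).
ΣA = 10380.00 in², ΣAX̄ = 986100.00 in³, ΣAȲ = 1366420.00 in³.
X̄ = 986100.00/10380.00 = 95.00 in; Ȳ = 1366420.00/10380.00 = 131.64 in.

X̄ = 95.00 in, Ȳ = 131.64 in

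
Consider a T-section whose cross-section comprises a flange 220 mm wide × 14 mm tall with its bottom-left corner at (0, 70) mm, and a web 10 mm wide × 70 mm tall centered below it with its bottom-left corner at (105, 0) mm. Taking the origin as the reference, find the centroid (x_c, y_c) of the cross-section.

x_c = 110.00 mm, y_c = 69.22 mm

web: A = 10 × 70 = 700.00, centroid at (110.00, 35.00).
flange: A = 220 × 14 = 3080.00, centroid at (110.00, 77.00).
ΣA = 3780.00 mm², ΣAx_c = 415800.00 mm³, ΣAy_c = 261660.00 mm³.
x_c = 415800.00/3780.00 = 110.00 mm; y_c = 261660.00/3780.00 = 69.22 mm.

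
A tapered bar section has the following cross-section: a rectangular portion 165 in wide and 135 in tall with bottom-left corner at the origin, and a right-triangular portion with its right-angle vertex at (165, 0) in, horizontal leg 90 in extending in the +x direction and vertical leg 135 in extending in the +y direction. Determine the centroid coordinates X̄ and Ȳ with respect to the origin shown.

rectangular portion: A = 165 × 135 = 22275.00, centroid at (82.50, 67.50).
triangular portion: A = ½·90·135 = 6075.00, centroid at (195.00, 45.00).
ΣA = 28350.00 in²
ΣAX̄ = (22275.00)(82.50) + (6075.00)(195.00) = 3022312.50 in³
ΣAȲ = (22275.00)(67.50) + (6075.00)(45.00) = 1776937.50 in³
X̄ = 3022312.50 / 28350.00 = 106.61 in
Ȳ = 1776937.50 / 28350.00 = 62.68 in

X̄ = 106.61 in, Ȳ = 62.68 in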